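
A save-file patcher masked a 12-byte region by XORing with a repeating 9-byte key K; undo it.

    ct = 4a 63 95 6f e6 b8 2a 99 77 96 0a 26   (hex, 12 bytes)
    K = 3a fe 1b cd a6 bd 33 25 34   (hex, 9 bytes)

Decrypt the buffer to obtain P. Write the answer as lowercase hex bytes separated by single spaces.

The 9-byte key repeats, so the effective keystream is 3a fe 1b cd a6 bd 33 25 34 3a fe 1b.
byte 0: 01001010 XOR 00111010 = 01110000
byte 1: 01100011 XOR 11111110 = 10011101
byte 2: 10010101 XOR 00011011 = 10001110
byte 3: 01101111 XOR 11001101 = 10100010
byte 4: 11100110 XOR 10100110 = 01000000
byte 5: 10111000 XOR 10111101 = 00000101
byte 6: 00101010 XOR 00110011 = 00011001
byte 7: 10011001 XOR 00100101 = 10111100
byte 8: 01110111 XOR 00110100 = 01000011
byte 9: 10010110 XOR 00111010 = 10101100
byte 10: 00001010 XOR 11111110 = 11110100
byte 11: 00100110 XOR 00011011 = 00111101

70 9d 8e a2 40 05 19 bc 43 ac f4 3d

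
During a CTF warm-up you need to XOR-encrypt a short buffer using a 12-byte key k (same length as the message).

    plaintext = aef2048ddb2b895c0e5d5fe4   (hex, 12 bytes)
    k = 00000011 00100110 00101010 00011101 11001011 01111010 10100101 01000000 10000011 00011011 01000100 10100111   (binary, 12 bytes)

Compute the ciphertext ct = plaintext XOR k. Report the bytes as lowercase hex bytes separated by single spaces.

XOR is its own inverse, so applying the key byte-wise gives the result directly.
ae XOR 03 = ad
f2 XOR 26 = d4
04 XOR 2a = 2e
8d XOR 1d = 90
db XOR cb = 10
2b XOR 7a = 51
89 XOR a5 = 2c
5c XOR 40 = 1c
0e XOR 83 = 8d
5d XOR 1b = 46
5f XOR 44 = 1b
e4 XOR a7 = 43

ad d4 2e 90 10 51 2c 1c 8d 46 1b 43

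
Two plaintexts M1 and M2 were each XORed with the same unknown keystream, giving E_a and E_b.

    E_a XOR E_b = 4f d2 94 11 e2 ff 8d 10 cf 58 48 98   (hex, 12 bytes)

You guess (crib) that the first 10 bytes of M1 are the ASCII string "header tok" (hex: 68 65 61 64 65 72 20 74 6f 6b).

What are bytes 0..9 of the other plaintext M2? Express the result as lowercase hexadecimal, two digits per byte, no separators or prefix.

Since E_a ⊕ E_b = M1 ⊕ M2, XORing with the guessed M1 bytes yields the corresponding M2 bytes: M2 = (E_a ⊕ E_b) ⊕ M1.
01001111 ^ 01101000 = 00100111
11010010 ^ 01100101 = 10110111
10010100 ^ 01100001 = 11110101
00010001 ^ 01100100 = 01110101
11100010 ^ 01100101 = 10000111
11111111 ^ 01110010 = 10001101
10001101 ^ 00100000 = 10101101
00010000 ^ 01110100 = 01100100
11001111 ^ 01101111 = 10100000
01011000 ^ 01101011 = 00110011

27b7f575878dad64a033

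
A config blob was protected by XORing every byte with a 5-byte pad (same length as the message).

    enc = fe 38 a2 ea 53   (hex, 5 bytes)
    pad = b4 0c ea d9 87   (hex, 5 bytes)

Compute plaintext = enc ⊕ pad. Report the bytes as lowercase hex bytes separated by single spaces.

XOR is its own inverse, so applying the key byte-wise gives the result directly.
fe ⊕ b4 = 4a
38 ⊕ 0c = 34
a2 ⊕ ea = 48
ea ⊕ d9 = 33
53 ⊕ 87 = d4

4a 34 48 33 d4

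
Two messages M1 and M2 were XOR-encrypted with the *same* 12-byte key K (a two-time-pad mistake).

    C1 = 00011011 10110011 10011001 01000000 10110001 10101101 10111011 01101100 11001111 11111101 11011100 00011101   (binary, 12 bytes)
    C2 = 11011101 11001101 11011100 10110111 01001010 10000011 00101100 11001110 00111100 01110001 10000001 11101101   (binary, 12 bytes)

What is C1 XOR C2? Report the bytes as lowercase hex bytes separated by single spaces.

C1 ⊕ C2 = (M1 ⊕ K) ⊕ (M2 ⊕ K) = M1 ⊕ M2 — the shared key cancels under XOR.
1b ^ dd = c6
b3 ^ cd = 7e
99 ^ dc = 45
40 ^ b7 = f7
b1 ^ 4a = fb
ad ^ 83 = 2e
bb ^ 2c = 97
6c ^ ce = a2
cf ^ 3c = f3
fd ^ 71 = 8c
dc ^ 81 = 5d
1d ^ ed = f0

c6 7e 45 f7 fb 2e 97 a2 f3 8c 5d f0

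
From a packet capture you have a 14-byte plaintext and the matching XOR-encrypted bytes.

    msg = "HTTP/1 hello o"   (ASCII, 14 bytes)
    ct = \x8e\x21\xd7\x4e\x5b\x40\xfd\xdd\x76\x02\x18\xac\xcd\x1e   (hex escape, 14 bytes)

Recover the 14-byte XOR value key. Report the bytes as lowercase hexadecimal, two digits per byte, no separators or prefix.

c675831e7471ddb5136e74c3ed71

Since ct = msg ⊕ key, XORing both sides with msg gives key = msg ⊕ ct.
 72 XOR 142 = 198
 84 XOR  33 = 117
 84 XOR 215 = 131
 80 XOR  78 =  30
 47 XOR  91 = 116
 49 XOR  64 = 113
 32 XOR 253 = 221
104 XOR 221 = 181
101 XOR 118 =  19
108 XOR   2 = 110
108 XOR  24 = 116
111 XOR 172 = 195
 32 XOR 205 = 237
111 XOR  30 = 113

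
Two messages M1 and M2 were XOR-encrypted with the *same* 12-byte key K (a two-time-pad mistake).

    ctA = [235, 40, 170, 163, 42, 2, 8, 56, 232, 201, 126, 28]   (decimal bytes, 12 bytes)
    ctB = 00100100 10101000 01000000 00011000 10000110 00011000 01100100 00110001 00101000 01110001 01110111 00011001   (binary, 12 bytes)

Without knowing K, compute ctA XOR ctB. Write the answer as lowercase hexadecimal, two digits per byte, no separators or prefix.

cf80eabbac1a6c09c0b80905

ctA ⊕ ctB = (M1 ⊕ K) ⊕ (M2 ⊕ K) = M1 ⊕ M2 — the shared key cancels under XOR.
byte 0: eb xor 24 = cf
byte 1: 28 xor a8 = 80
byte 2: aa xor 40 = ea
byte 3: a3 xor 18 = bb
byte 4: 2a xor 86 = ac
byte 5: 02 xor 18 = 1a
byte 6: 08 xor 64 = 6c
byte 7: 38 xor 31 = 09
byte 8: e8 xor 28 = c0
byte 9: c9 xor 71 = b8
byte 10: 7e xor 77 = 09
byte 11: 1c xor 19 = 05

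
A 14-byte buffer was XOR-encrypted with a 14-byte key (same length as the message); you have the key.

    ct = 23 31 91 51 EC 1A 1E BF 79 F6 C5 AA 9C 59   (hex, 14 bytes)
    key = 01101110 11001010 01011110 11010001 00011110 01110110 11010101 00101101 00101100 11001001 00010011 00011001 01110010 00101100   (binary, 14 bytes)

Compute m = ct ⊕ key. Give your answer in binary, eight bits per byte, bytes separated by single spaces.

01001101 11111011 11001111 10000000 11110010 01101100 11001011 10010010 01010101 00111111 11010110 10110011 11101110 01110101

byte 0: 23 xor 6e = 4d
byte 1: 31 xor ca = fb
byte 2: 91 xor 5e = cf
byte 3: 51 xor d1 = 80
byte 4: ec xor 1e = f2
byte 5: 1a xor 76 = 6c
byte 6: 1e xor d5 = cb
byte 7: bf xor 2d = 92
byte 8: 79 xor 2c = 55
byte 9: f6 xor c9 = 3f
byte 10: c5 xor 13 = d6
byte 11: aa xor 19 = b3
byte 12: 9c xor 72 = ee
byte 13: 59 xor 2c = 75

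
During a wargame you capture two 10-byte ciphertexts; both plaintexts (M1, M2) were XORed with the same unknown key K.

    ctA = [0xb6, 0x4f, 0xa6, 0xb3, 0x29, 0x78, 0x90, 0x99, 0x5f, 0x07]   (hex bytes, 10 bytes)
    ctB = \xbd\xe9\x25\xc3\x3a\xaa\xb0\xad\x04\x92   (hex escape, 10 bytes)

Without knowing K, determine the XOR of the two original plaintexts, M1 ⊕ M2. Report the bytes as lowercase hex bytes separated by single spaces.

0b a6 83 70 13 d2 20 34 5b 95

ctA ⊕ ctB = (M1 ⊕ K) ⊕ (M2 ⊕ K) = M1 ⊕ M2 — the shared key cancels under XOR.
b6 ^ bd = 0b
4f ^ e9 = a6
a6 ^ 25 = 83
b3 ^ c3 = 70
29 ^ 3a = 13
78 ^ aa = d2
90 ^ b0 = 20
99 ^ ad = 34
5f ^ 04 = 5b
07 ^ 92 = 95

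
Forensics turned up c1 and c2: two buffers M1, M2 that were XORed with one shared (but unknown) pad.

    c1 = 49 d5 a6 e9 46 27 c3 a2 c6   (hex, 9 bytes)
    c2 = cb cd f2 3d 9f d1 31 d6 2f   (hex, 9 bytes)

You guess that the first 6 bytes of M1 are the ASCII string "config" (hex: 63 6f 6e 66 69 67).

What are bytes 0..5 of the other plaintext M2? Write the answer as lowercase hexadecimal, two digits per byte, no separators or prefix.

First, c1 ⊕ c2 = (M1 ⊕ K) ⊕ (M2 ⊕ K) = M1 ⊕ M2, so the key drops out. Then M2 = (M1 ⊕ M2) ⊕ M1 over the first 6 bytes.
byte 0: (49 XOR cb) XOR 63 = 82 XOR 63 = e1
byte 1: (d5 XOR cd) XOR 6f = 18 XOR 6f = 77
byte 2: (a6 XOR f2) XOR 6e = 54 XOR 6e = 3a
byte 3: (e9 XOR 3d) XOR 66 = d4 XOR 66 = b2
byte 4: (46 XOR 9f) XOR 69 = d9 XOR 69 = b0
byte 5: (27 XOR d1) XOR 67 = f6 XOR 67 = 91

e1773ab2b091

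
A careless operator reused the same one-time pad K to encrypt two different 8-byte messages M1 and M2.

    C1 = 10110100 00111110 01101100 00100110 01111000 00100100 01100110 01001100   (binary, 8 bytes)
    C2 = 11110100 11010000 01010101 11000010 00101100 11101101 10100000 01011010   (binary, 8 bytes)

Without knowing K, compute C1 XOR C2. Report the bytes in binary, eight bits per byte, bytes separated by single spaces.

01000000 11101110 00111001 11100100 01010100 11001001 11000110 00010110

C1 ⊕ C2 = (M1 ⊕ K) ⊕ (M2 ⊕ K) = M1 ⊕ M2 — the shared key cancels under XOR.
b4 ⊕ f4 = 40
3e ⊕ d0 = ee
6c ⊕ 55 = 39
26 ⊕ c2 = e4
78 ⊕ 2c = 54
24 ⊕ ed = c9
66 ⊕ a0 = c6
4c ⊕ 5a = 16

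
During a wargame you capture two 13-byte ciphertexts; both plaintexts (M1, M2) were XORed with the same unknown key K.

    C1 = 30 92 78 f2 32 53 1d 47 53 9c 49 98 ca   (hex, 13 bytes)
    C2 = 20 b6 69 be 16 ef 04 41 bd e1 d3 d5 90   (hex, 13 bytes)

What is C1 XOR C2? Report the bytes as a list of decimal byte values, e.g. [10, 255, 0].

C1 ⊕ C2 = (M1 ⊕ K) ⊕ (M2 ⊕ K) = M1 ⊕ M2 — the shared key cancels under XOR.
30 ⊕ 20 = 10
92 ⊕ b6 = 24
78 ⊕ 69 = 11
f2 ⊕ be = 4c
32 ⊕ 16 = 24
53 ⊕ ef = bc
1d ⊕ 04 = 19
47 ⊕ 41 = 06
53 ⊕ bd = ee
9c ⊕ e1 = 7d
49 ⊕ d3 = 9a
98 ⊕ d5 = 4d
ca ⊕ 90 = 5a

[16, 36, 17, 76, 36, 188, 25, 6, 238, 125, 154, 77, 90]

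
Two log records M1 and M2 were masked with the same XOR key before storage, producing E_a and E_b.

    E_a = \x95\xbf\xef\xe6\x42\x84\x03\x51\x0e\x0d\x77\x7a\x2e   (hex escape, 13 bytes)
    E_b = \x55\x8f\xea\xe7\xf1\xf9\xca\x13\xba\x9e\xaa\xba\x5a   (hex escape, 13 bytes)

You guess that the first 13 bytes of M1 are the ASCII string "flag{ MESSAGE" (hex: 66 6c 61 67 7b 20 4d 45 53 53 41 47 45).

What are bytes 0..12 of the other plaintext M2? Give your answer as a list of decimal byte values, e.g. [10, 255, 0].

[166, 92, 100, 102, 200, 93, 132, 7, 231, 192, 156, 135, 49]

First, E_a ⊕ E_b = (M1 ⊕ K) ⊕ (M2 ⊕ K) = M1 ⊕ M2, so the key drops out. Then M2 = (M1 ⊕ M2) ⊕ M1 over the first 13 bytes.
byte 0: (95 ^ 55) ^ 66 = c0 ^ 66 = a6
byte 1: (bf ^ 8f) ^ 6c = 30 ^ 6c = 5c
byte 2: (ef ^ ea) ^ 61 = 05 ^ 61 = 64
byte 3: (e6 ^ e7) ^ 67 = 01 ^ 67 = 66
byte 4: (42 ^ f1) ^ 7b = b3 ^ 7b = c8
byte 5: (84 ^ f9) ^ 20 = 7d ^ 20 = 5d
byte 6: (03 ^ ca) ^ 4d = c9 ^ 4d = 84
byte 7: (51 ^ 13) ^ 45 = 42 ^ 45 = 07
byte 8: (0e ^ ba) ^ 53 = b4 ^ 53 = e7
byte 9: (0d ^ 9e) ^ 53 = 93 ^ 53 = c0
byte 10: (77 ^ aa) ^ 41 = dd ^ 41 = 9c
byte 11: (7a ^ ba) ^ 47 = c0 ^ 47 = 87
byte 12: (2e ^ 5a) ^ 45 = 74 ^ 45 = 31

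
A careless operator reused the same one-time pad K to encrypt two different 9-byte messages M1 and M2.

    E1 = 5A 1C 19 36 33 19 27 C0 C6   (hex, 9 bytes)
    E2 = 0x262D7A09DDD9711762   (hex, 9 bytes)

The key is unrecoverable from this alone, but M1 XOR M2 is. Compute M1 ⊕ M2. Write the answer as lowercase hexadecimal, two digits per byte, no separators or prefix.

7c31633feec056d7a4

E1 ⊕ E2 = (M1 ⊕ K) ⊕ (M2 ⊕ K) = M1 ⊕ M2 — the shared key cancels under XOR.
5a XOR 26 = 7c
1c XOR 2d = 31
19 XOR 7a = 63
36 XOR 09 = 3f
33 XOR dd = ee
19 XOR d9 = c0
27 XOR 71 = 56
c0 XOR 17 = d7
c6 XOR 62 = a4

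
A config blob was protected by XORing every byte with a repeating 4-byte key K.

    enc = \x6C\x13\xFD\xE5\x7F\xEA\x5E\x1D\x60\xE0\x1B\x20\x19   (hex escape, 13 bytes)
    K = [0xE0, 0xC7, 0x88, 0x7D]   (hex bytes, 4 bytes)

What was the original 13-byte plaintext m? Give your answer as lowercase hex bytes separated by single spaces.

The 4-byte key repeats, so the effective keystream is e0 c7 88 7d e0 c7 88 7d e0 c7 88 7d e0.
byte 0: 01101100 ^ 11100000 = 10001100
byte 1: 00010011 ^ 11000111 = 11010100
byte 2: 11111101 ^ 10001000 = 01110101
byte 3: 11100101 ^ 01111101 = 10011000
byte 4: 01111111 ^ 11100000 = 10011111
byte 5: 11101010 ^ 11000111 = 00101101
byte 6: 01011110 ^ 10001000 = 11010110
byte 7: 00011101 ^ 01111101 = 01100000
byte 8: 01100000 ^ 11100000 = 10000000
byte 9: 11100000 ^ 11000111 = 00100111
byte 10: 00011011 ^ 10001000 = 10010011
byte 11: 00100000 ^ 01111101 = 01011101
byte 12: 00011001 ^ 11100000 = 11111001

8c d4 75 98 9f 2d d6 60 80 27 93 5d f9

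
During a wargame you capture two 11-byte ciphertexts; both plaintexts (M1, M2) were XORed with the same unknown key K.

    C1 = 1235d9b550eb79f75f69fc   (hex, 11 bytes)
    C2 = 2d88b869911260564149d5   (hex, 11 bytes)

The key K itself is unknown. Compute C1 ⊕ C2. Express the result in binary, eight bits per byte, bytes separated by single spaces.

C1 ⊕ C2 = (M1 ⊕ K) ⊕ (M2 ⊕ K) = M1 ⊕ M2 — the shared key cancels under XOR.
 18 ⊕  45 =  63
 53 ⊕ 136 = 189
217 ⊕ 184 =  97
181 ⊕ 105 = 220
 80 ⊕ 145 = 193
235 ⊕  18 = 249
121 ⊕  96 =  25
247 ⊕  86 = 161
 95 ⊕  65 =  30
105 ⊕  73 =  32
252 ⊕ 213 =  41

00111111 10111101 01100001 11011100 11000001 11111001 00011001 10100001 00011110 00100000 00101001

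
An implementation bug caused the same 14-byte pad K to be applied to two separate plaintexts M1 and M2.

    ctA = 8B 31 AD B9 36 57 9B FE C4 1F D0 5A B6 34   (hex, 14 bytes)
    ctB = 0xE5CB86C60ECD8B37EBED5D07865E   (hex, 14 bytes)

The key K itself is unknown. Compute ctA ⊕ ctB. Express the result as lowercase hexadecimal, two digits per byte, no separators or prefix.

6efa2b7f389a10c92ff28d5d306a

ctA ⊕ ctB = (M1 ⊕ K) ⊕ (M2 ⊕ K) = M1 ⊕ M2 — the shared key cancels under XOR.
8b ⊕ e5 = 6e
31 ⊕ cb = fa
ad ⊕ 86 = 2b
b9 ⊕ c6 = 7f
36 ⊕ 0e = 38
57 ⊕ cd = 9a
9b ⊕ 8b = 10
fe ⊕ 37 = c9
c4 ⊕ eb = 2f
1f ⊕ ed = f2
d0 ⊕ 5d = 8d
5a ⊕ 07 = 5d
b6 ⊕ 86 = 30
34 ⊕ 5e = 6a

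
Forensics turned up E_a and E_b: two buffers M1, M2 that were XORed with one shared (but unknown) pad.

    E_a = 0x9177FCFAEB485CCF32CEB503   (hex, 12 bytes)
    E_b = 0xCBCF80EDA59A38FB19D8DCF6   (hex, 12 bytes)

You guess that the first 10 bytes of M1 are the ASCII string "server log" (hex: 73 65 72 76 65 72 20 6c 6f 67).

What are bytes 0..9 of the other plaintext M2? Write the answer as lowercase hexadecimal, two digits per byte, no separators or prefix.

First, E_a ⊕ E_b = (M1 ⊕ K) ⊕ (M2 ⊕ K) = M1 ⊕ M2, so the key drops out. Then M2 = (M1 ⊕ M2) ⊕ M1 over the first 10 bytes.
byte 0: (91 ^ cb) ^ 73 = 5a ^ 73 = 29
byte 1: (77 ^ cf) ^ 65 = b8 ^ 65 = dd
byte 2: (fc ^ 80) ^ 72 = 7c ^ 72 = 0e
byte 3: (fa ^ ed) ^ 76 = 17 ^ 76 = 61
byte 4: (eb ^ a5) ^ 65 = 4e ^ 65 = 2b
byte 5: (48 ^ 9a) ^ 72 = d2 ^ 72 = a0
byte 6: (5c ^ 38) ^ 20 = 64 ^ 20 = 44
byte 7: (cf ^ fb) ^ 6c = 34 ^ 6c = 58
byte 8: (32 ^ 19) ^ 6f = 2b ^ 6f = 44
byte 9: (ce ^ d8) ^ 67 = 16 ^ 67 = 71

29dd0e612ba044584471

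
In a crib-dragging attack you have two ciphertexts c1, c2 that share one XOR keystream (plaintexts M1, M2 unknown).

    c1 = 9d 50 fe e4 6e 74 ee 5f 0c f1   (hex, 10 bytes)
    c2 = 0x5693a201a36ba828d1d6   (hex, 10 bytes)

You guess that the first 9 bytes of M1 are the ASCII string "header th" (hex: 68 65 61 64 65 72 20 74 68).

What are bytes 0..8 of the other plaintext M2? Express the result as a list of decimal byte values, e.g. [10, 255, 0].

[163, 166, 61, 129, 168, 109, 102, 3, 181]

First, c1 ⊕ c2 = (M1 ⊕ K) ⊕ (M2 ⊕ K) = M1 ⊕ M2, so the key drops out. Then M2 = (M1 ⊕ M2) ⊕ M1 over the first 9 bytes.
byte 0: (9d XOR 56) XOR 68 = cb XOR 68 = a3
byte 1: (50 XOR 93) XOR 65 = c3 XOR 65 = a6
byte 2: (fe XOR a2) XOR 61 = 5c XOR 61 = 3d
byte 3: (e4 XOR 01) XOR 64 = e5 XOR 64 = 81
byte 4: (6e XOR a3) XOR 65 = cd XOR 65 = a8
byte 5: (74 XOR 6b) XOR 72 = 1f XOR 72 = 6d
byte 6: (ee XOR a8) XOR 20 = 46 XOR 20 = 66
byte 7: (5f XOR 28) XOR 74 = 77 XOR 74 = 03
byte 8: (0c XOR d1) XOR 68 = dd XOR 68 = b5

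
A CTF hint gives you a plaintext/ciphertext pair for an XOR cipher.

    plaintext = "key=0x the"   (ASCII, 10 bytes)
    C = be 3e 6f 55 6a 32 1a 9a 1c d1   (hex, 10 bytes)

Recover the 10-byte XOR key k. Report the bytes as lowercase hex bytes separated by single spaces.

Since C = plaintext ⊕ k, XORing both sides with plaintext gives k = plaintext ⊕ C.
01101011 XOR 10111110 = 11010101
01100101 XOR 00111110 = 01011011
01111001 XOR 01101111 = 00010110
00111101 XOR 01010101 = 01101000
00110000 XOR 01101010 = 01011010
01111000 XOR 00110010 = 01001010
00100000 XOR 00011010 = 00111010
01110100 XOR 10011010 = 11101110
01101000 XOR 00011100 = 01110100
01100101 XOR 11010001 = 10110100

d5 5b 16 68 5a 4a 3a ee 74 b4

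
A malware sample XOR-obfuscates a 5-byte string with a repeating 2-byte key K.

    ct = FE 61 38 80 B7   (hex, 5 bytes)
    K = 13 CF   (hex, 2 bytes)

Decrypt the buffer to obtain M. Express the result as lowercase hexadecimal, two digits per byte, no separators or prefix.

The 2-byte key repeats, so the effective keystream is 13 cf 13 cf 13.
byte 0: fe xor 13 = ed
byte 1: 61 xor cf = ae
byte 2: 38 xor 13 = 2b
byte 3: 80 xor cf = 4f
byte 4: b7 xor 13 = a4

edae2b4fa4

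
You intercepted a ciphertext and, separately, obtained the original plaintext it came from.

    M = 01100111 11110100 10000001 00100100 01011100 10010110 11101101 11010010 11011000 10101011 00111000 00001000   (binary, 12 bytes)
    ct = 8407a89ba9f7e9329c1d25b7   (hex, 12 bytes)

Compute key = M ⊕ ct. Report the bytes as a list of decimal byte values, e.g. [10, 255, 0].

[227, 243, 41, 191, 245, 97, 4, 224, 68, 182, 29, 191]

Since ct = M ⊕ key, XORing both sides with M gives key = M ⊕ ct.
67 xor 84 = e3
f4 xor 07 = f3
81 xor a8 = 29
24 xor 9b = bf
5c xor a9 = f5
96 xor f7 = 61
ed xor e9 = 04
d2 xor 32 = e0
d8 xor 9c = 44
ab xor 1d = b6
38 xor 25 = 1d
08 xor b7 = bf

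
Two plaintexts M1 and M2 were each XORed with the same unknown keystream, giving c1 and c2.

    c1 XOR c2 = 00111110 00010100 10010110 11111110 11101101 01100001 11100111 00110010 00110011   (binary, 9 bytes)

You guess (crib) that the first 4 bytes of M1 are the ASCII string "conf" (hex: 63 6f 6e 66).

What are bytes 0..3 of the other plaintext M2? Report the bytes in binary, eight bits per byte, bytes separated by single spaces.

Since c1 ⊕ c2 = M1 ⊕ M2, XORing with the guessed M1 bytes yields the corresponding M2 bytes: M2 = (c1 ⊕ c2) ⊕ M1.
byte 0: 00111110 XOR 01100011 = 01011101
byte 1: 00010100 XOR 01101111 = 01111011
byte 2: 10010110 XOR 01101110 = 11111000
byte 3: 11111110 XOR 01100110 = 10011000

01011101 01111011 11111000 10011000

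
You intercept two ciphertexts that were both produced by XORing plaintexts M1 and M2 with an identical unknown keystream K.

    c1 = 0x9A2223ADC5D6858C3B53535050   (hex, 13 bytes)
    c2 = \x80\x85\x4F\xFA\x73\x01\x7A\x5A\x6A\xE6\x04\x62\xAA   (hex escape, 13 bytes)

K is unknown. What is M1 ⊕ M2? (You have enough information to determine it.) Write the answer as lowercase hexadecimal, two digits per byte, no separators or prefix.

c1 ⊕ c2 = (M1 ⊕ K) ⊕ (M2 ⊕ K) = M1 ⊕ M2 — the shared key cancels under XOR.
154 ^ 128 =  26
 34 ^ 133 = 167
 35 ^  79 = 108
173 ^ 250 =  87
197 ^ 115 = 182
214 ^   1 = 215
133 ^ 122 = 255
140 ^  90 = 214
 59 ^ 106 =  81
 83 ^ 230 = 181
 83 ^   4 =  87
 80 ^  98 =  50
 80 ^ 170 = 250

1aa76c57b6d7ffd651b55732fa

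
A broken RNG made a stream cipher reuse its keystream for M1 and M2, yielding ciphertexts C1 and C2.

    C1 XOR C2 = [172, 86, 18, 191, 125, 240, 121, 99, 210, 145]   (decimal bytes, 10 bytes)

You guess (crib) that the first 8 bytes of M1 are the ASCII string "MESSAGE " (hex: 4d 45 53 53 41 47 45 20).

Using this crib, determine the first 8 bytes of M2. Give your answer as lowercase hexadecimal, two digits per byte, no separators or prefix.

Since C1 ⊕ C2 = M1 ⊕ M2, XORing with the guessed M1 bytes yields the corresponding M2 bytes: M2 = (C1 ⊕ C2) ⊕ M1.
ac XOR 4d = e1
56 XOR 45 = 13
12 XOR 53 = 41
bf XOR 53 = ec
7d XOR 41 = 3c
f0 XOR 47 = b7
79 XOR 45 = 3c
63 XOR 20 = 43

e11341ec3cb73c43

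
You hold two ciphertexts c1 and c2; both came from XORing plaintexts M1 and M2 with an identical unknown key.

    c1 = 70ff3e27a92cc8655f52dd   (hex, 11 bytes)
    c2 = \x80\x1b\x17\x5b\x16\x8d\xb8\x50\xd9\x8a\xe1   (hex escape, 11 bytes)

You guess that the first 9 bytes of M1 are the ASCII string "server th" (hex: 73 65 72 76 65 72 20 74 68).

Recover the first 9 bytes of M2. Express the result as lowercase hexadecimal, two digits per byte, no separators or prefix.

First, c1 ⊕ c2 = (M1 ⊕ K) ⊕ (M2 ⊕ K) = M1 ⊕ M2, so the key drops out. Then M2 = (M1 ⊕ M2) ⊕ M1 over the first 9 bytes.
byte 0: (70 ⊕ 80) ⊕ 73 = f0 ⊕ 73 = 83
byte 1: (ff ⊕ 1b) ⊕ 65 = e4 ⊕ 65 = 81
byte 2: (3e ⊕ 17) ⊕ 72 = 29 ⊕ 72 = 5b
byte 3: (27 ⊕ 5b) ⊕ 76 = 7c ⊕ 76 = 0a
byte 4: (a9 ⊕ 16) ⊕ 65 = bf ⊕ 65 = da
byte 5: (2c ⊕ 8d) ⊕ 72 = a1 ⊕ 72 = d3
byte 6: (c8 ⊕ b8) ⊕ 20 = 70 ⊕ 20 = 50
byte 7: (65 ⊕ 50) ⊕ 74 = 35 ⊕ 74 = 41
byte 8: (5f ⊕ d9) ⊕ 68 = 86 ⊕ 68 = ee

83815b0adad35041ee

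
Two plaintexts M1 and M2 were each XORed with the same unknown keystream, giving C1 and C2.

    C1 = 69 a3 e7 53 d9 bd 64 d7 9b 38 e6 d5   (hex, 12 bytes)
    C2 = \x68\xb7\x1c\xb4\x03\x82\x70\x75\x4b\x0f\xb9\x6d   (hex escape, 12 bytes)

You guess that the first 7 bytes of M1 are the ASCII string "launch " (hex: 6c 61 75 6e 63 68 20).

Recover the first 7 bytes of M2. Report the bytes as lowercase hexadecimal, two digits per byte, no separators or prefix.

First, C1 ⊕ C2 = (M1 ⊕ K) ⊕ (M2 ⊕ K) = M1 ⊕ M2, so the key drops out. Then M2 = (M1 ⊕ M2) ⊕ M1 over the first 7 bytes.
byte 0: (69 XOR 68) XOR 6c = 01 XOR 6c = 6d
byte 1: (a3 XOR b7) XOR 61 = 14 XOR 61 = 75
byte 2: (e7 XOR 1c) XOR 75 = fb XOR 75 = 8e
byte 3: (53 XOR b4) XOR 6e = e7 XOR 6e = 89
byte 4: (d9 XOR 03) XOR 63 = da XOR 63 = b9
byte 5: (bd XOR 82) XOR 68 = 3f XOR 68 = 57
byte 6: (64 XOR 70) XOR 20 = 14 XOR 20 = 34

6d758e89b95734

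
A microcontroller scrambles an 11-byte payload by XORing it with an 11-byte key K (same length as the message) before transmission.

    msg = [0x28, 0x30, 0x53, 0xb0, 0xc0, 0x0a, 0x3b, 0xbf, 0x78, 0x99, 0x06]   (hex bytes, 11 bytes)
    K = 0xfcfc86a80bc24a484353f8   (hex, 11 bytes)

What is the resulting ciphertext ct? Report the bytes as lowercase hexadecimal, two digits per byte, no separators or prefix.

00101000 xor 11111100 = 11010100
00110000 xor 11111100 = 11001100
01010011 xor 10000110 = 11010101
10110000 xor 10101000 = 00011000
11000000 xor 00001011 = 11001011
00001010 xor 11000010 = 11001000
00111011 xor 01001010 = 01110001
10111111 xor 01001000 = 11110111
01111000 xor 01000011 = 00111011
10011001 xor 01010011 = 11001010
00000110 xor 11111000 = 11111110

d4ccd518cbc871f73bcafe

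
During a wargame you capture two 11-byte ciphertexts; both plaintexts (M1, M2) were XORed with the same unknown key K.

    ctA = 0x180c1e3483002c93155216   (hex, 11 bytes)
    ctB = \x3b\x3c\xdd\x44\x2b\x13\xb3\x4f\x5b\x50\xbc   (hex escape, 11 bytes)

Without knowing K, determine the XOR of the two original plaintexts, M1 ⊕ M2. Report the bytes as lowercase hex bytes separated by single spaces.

23 30 c3 70 a8 13 9f dc 4e 02 aa

ctA ⊕ ctB = (M1 ⊕ K) ⊕ (M2 ⊕ K) = M1 ⊕ M2 — the shared key cancels under XOR.
byte 0:  24 XOR  59 =  35
byte 1:  12 XOR  60 =  48
byte 2:  30 XOR 221 = 195
byte 3:  52 XOR  68 = 112
byte 4: 131 XOR  43 = 168
byte 5:   0 XOR  19 =  19
byte 6:  44 XOR 179 = 159
byte 7: 147 XOR  79 = 220
byte 8:  21 XOR  91 =  78
byte 9:  82 XOR  80 =   2
byte 10:  22 XOR 188 = 170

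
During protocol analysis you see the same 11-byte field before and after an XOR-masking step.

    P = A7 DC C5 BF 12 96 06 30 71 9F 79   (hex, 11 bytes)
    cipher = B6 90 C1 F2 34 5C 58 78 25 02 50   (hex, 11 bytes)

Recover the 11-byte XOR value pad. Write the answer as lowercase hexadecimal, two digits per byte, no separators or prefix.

114c044d26ca5e48549d29

Since cipher = P ⊕ pad, XORing both sides with P gives pad = P ⊕ cipher.
a7 ⊕ b6 = 11
dc ⊕ 90 = 4c
c5 ⊕ c1 = 04
bf ⊕ f2 = 4d
12 ⊕ 34 = 26
96 ⊕ 5c = ca
06 ⊕ 58 = 5e
30 ⊕ 78 = 48
71 ⊕ 25 = 54
9f ⊕ 02 = 9d
79 ⊕ 50 = 29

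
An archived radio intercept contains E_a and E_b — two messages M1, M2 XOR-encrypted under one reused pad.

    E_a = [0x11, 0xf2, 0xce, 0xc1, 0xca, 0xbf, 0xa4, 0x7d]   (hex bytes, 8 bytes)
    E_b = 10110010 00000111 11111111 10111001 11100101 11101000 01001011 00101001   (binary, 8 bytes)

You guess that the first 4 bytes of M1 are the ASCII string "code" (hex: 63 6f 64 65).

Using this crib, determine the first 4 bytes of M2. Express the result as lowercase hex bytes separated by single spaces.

c0 9a 55 1d

First, E_a ⊕ E_b = (M1 ⊕ K) ⊕ (M2 ⊕ K) = M1 ⊕ M2, so the key drops out. Then M2 = (M1 ⊕ M2) ⊕ M1 over the first 4 bytes.
byte 0: (11 xor b2) xor 63 = a3 xor 63 = c0
byte 1: (f2 xor 07) xor 6f = f5 xor 6f = 9a
byte 2: (ce xor ff) xor 64 = 31 xor 64 = 55
byte 3: (c1 xor b9) xor 65 = 78 xor 65 = 1d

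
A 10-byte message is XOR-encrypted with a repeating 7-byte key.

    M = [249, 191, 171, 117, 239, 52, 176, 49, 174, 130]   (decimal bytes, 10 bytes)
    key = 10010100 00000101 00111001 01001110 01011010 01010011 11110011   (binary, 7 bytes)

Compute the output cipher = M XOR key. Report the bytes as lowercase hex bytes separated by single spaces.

6d ba 92 3b b5 67 43 a5 ab bb

The 7-byte key repeats, so the effective keystream is 94 05 39 4e 5a 53 f3 94 05 39.
byte 0: f9 ^ 94 = 6d
byte 1: bf ^ 05 = ba
byte 2: ab ^ 39 = 92
byte 3: 75 ^ 4e = 3b
byte 4: ef ^ 5a = b5
byte 5: 34 ^ 53 = 67
byte 6: b0 ^ f3 = 43
byte 7: 31 ^ 94 = a5
byte 8: ae ^ 05 = ab
byte 9: 82 ^ 39 = bb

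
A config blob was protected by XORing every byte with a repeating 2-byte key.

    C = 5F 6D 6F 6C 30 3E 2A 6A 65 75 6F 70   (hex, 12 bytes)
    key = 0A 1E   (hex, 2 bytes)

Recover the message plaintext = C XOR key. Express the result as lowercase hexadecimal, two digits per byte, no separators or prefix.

557365723a2020746f6b656e

The 2-byte key repeats, so the effective keystream is 0a 1e 0a 1e 0a 1e 0a 1e 0a 1e 0a 1e.
byte 0: 01011111 XOR 00001010 = 01010101
byte 1: 01101101 XOR 00011110 = 01110011
byte 2: 01101111 XOR 00001010 = 01100101
byte 3: 01101100 XOR 00011110 = 01110010
byte 4: 00110000 XOR 00001010 = 00111010
byte 5: 00111110 XOR 00011110 = 00100000
byte 6: 00101010 XOR 00001010 = 00100000
byte 7: 01101010 XOR 00011110 = 01110100
byte 8: 01100101 XOR 00001010 = 01101111
byte 9: 01110101 XOR 00011110 = 01101011
byte 10: 01101111 XOR 00001010 = 01100101
byte 11: 01110000 XOR 00011110 = 01101110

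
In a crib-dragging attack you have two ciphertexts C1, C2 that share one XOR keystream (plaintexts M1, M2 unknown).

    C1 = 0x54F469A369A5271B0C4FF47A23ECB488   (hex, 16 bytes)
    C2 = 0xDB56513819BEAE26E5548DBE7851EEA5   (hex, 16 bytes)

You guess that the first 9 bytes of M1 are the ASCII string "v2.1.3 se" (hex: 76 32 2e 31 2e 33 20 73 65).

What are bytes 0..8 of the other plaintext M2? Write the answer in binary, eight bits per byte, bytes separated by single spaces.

11111001 10010000 00010110 10101010 01011110 00101000 10101001 01001110 10001100

First, C1 ⊕ C2 = (M1 ⊕ K) ⊕ (M2 ⊕ K) = M1 ⊕ M2, so the key drops out. Then M2 = (M1 ⊕ M2) ⊕ M1 over the first 9 bytes.
byte 0: (54 ⊕ db) ⊕ 76 = 8f ⊕ 76 = f9
byte 1: (f4 ⊕ 56) ⊕ 32 = a2 ⊕ 32 = 90
byte 2: (69 ⊕ 51) ⊕ 2e = 38 ⊕ 2e = 16
byte 3: (a3 ⊕ 38) ⊕ 31 = 9b ⊕ 31 = aa
byte 4: (69 ⊕ 19) ⊕ 2e = 70 ⊕ 2e = 5e
byte 5: (a5 ⊕ be) ⊕ 33 = 1b ⊕ 33 = 28
byte 6: (27 ⊕ ae) ⊕ 20 = 89 ⊕ 20 = a9
byte 7: (1b ⊕ 26) ⊕ 73 = 3d ⊕ 73 = 4e
byte 8: (0c ⊕ e5) ⊕ 65 = e9 ⊕ 65 = 8c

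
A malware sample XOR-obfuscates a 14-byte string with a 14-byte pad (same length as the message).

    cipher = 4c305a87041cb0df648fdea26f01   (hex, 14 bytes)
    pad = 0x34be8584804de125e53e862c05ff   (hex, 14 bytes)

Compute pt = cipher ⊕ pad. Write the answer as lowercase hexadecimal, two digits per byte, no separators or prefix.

788edf03845151fa81b1588e6afe

4c XOR 34 = 78
30 XOR be = 8e
5a XOR 85 = df
87 XOR 84 = 03
04 XOR 80 = 84
1c XOR 4d = 51
b0 XOR e1 = 51
df XOR 25 = fa
64 XOR e5 = 81
8f XOR 3e = b1
de XOR 86 = 58
a2 XOR 2c = 8e
6f XOR 05 = 6a
01 XOR ff = fe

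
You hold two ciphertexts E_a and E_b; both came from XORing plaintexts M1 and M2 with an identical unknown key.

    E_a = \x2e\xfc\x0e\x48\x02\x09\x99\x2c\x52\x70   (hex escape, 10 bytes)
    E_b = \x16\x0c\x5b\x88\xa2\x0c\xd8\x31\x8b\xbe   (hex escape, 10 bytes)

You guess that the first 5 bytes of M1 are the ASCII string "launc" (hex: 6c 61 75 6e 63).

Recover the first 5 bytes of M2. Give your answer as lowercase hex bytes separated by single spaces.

54 91 20 ae c3

First, E_a ⊕ E_b = (M1 ⊕ K) ⊕ (M2 ⊕ K) = M1 ⊕ M2, so the key drops out. Then M2 = (M1 ⊕ M2) ⊕ M1 over the first 5 bytes.
byte 0: (2e ^ 16) ^ 6c = 38 ^ 6c = 54
byte 1: (fc ^ 0c) ^ 61 = f0 ^ 61 = 91
byte 2: (0e ^ 5b) ^ 75 = 55 ^ 75 = 20
byte 3: (48 ^ 88) ^ 6e = c0 ^ 6e = ae
byte 4: (02 ^ a2) ^ 63 = a0 ^ 63 = c3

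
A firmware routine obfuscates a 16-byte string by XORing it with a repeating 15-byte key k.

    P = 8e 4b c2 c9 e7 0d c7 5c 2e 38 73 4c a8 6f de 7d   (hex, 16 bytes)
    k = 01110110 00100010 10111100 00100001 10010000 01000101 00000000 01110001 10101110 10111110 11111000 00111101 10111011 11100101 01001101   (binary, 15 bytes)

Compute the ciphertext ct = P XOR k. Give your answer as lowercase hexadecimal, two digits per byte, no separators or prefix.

The 15-byte key repeats, so the effective keystream is 76 22 bc 21 90 45 00 71 ae be f8 3d bb e5 4d 76.
byte 0: 8e xor 76 = f8
byte 1: 4b xor 22 = 69
byte 2: c2 xor bc = 7e
byte 3: c9 xor 21 = e8
byte 4: e7 xor 90 = 77
byte 5: 0d xor 45 = 48
byte 6: c7 xor 00 = c7
byte 7: 5c xor 71 = 2d
byte 8: 2e xor ae = 80
byte 9: 38 xor be = 86
byte 10: 73 xor f8 = 8b
byte 11: 4c xor 3d = 71
byte 12: a8 xor bb = 13
byte 13: 6f xor e5 = 8a
byte 14: de xor 4d = 93
byte 15: 7d xor 76 = 0b

f8697ee87748c72d80868b71138a930b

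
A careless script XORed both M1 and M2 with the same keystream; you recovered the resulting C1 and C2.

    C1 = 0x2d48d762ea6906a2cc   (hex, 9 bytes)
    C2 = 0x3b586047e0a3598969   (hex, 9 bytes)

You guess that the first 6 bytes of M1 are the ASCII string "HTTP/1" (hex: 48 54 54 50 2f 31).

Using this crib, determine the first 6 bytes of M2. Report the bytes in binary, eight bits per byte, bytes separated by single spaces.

First, C1 ⊕ C2 = (M1 ⊕ K) ⊕ (M2 ⊕ K) = M1 ⊕ M2, so the key drops out. Then M2 = (M1 ⊕ M2) ⊕ M1 over the first 6 bytes.
byte 0: (2d xor 3b) xor 48 = 16 xor 48 = 5e
byte 1: (48 xor 58) xor 54 = 10 xor 54 = 44
byte 2: (d7 xor 60) xor 54 = b7 xor 54 = e3
byte 3: (62 xor 47) xor 50 = 25 xor 50 = 75
byte 4: (ea xor e0) xor 2f = 0a xor 2f = 25
byte 5: (69 xor a3) xor 31 = ca xor 31 = fb

01011110 01000100 11100011 01110101 00100101 11111011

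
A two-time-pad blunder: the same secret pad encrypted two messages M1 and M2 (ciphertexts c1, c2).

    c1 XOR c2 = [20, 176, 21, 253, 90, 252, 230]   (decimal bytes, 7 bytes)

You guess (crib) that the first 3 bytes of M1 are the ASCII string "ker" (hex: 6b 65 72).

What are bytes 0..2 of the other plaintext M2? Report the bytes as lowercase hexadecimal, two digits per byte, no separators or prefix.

Since c1 ⊕ c2 = M1 ⊕ M2, XORing with the guessed M1 bytes yields the corresponding M2 bytes: M2 = (c1 ⊕ c2) ⊕ M1.
14 ⊕ 6b = 7f
b0 ⊕ 65 = d5
15 ⊕ 72 = 67

7fd567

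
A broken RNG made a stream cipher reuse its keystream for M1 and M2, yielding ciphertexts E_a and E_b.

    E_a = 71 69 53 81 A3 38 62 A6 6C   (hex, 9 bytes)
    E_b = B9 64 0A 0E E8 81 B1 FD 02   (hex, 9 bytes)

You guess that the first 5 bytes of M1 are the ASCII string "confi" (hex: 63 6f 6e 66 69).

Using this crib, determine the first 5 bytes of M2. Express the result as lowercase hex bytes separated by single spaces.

First, E_a ⊕ E_b = (M1 ⊕ K) ⊕ (M2 ⊕ K) = M1 ⊕ M2, so the key drops out. Then M2 = (M1 ⊕ M2) ⊕ M1 over the first 5 bytes.
byte 0: (71 ⊕ b9) ⊕ 63 = c8 ⊕ 63 = ab
byte 1: (69 ⊕ 64) ⊕ 6f = 0d ⊕ 6f = 62
byte 2: (53 ⊕ 0a) ⊕ 6e = 59 ⊕ 6e = 37
byte 3: (81 ⊕ 0e) ⊕ 66 = 8f ⊕ 66 = e9
byte 4: (a3 ⊕ e8) ⊕ 69 = 4b ⊕ 69 = 22

ab 62 37 e9 22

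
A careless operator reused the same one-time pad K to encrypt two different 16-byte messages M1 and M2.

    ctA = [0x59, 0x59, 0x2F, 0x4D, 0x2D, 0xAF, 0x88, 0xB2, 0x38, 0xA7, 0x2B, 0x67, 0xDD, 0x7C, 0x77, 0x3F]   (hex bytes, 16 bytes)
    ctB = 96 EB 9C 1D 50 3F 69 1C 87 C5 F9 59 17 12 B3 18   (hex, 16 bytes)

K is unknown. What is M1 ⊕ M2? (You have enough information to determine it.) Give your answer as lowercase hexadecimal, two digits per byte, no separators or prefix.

cfb2b3507d90e1aebf62d23eca6ec427

ctA ⊕ ctB = (M1 ⊕ K) ⊕ (M2 ⊕ K) = M1 ⊕ M2 — the shared key cancels under XOR.
59 XOR 96 = cf
59 XOR eb = b2
2f XOR 9c = b3
4d XOR 1d = 50
2d XOR 50 = 7d
af XOR 3f = 90
88 XOR 69 = e1
b2 XOR 1c = ae
38 XOR 87 = bf
a7 XOR c5 = 62
2b XOR f9 = d2
67 XOR 59 = 3e
dd XOR 17 = ca
7c XOR 12 = 6e
77 XOR b3 = c4
3f XOR 18 = 27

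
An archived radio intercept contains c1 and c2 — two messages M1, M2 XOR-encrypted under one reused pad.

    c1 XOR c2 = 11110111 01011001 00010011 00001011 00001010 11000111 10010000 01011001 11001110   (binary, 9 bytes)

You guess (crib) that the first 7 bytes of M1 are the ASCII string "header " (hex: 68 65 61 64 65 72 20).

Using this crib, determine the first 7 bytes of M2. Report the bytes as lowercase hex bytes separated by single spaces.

9f 3c 72 6f 6f b5 b0

Since c1 ⊕ c2 = M1 ⊕ M2, XORing with the guessed M1 bytes yields the corresponding M2 bytes: M2 = (c1 ⊕ c2) ⊕ M1.
f7 XOR 68 = 9f
59 XOR 65 = 3c
13 XOR 61 = 72
0b XOR 64 = 6f
0a XOR 65 = 6f
c7 XOR 72 = b5
90 XOR 20 = b0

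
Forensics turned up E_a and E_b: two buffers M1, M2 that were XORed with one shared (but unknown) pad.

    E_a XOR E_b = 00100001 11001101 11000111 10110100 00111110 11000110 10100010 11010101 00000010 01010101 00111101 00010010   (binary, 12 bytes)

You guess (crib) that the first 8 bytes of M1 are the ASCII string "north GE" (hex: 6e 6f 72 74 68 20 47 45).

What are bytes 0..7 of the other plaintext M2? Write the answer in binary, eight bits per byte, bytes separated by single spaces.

01001111 10100010 10110101 11000000 01010110 11100110 11100101 10010000

Since E_a ⊕ E_b = M1 ⊕ M2, XORing with the guessed M1 bytes yields the corresponding M2 bytes: M2 = (E_a ⊕ E_b) ⊕ M1.
byte 0: 21 ⊕ 6e = 4f
byte 1: cd ⊕ 6f = a2
byte 2: c7 ⊕ 72 = b5
byte 3: b4 ⊕ 74 = c0
byte 4: 3e ⊕ 68 = 56
byte 5: c6 ⊕ 20 = e6
byte 6: a2 ⊕ 47 = e5
byte 7: d5 ⊕ 45 = 90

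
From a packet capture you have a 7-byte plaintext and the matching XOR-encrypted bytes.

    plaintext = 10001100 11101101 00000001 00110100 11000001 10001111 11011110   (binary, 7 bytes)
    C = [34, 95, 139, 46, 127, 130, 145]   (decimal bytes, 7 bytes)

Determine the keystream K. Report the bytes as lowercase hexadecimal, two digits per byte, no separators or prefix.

Since C = plaintext ⊕ K, XORing both sides with plaintext gives K = plaintext ⊕ C.
8c ⊕ 22 = ae
ed ⊕ 5f = b2
01 ⊕ 8b = 8a
34 ⊕ 2e = 1a
c1 ⊕ 7f = be
8f ⊕ 82 = 0d
de ⊕ 91 = 4f

aeb28a1abe0d4f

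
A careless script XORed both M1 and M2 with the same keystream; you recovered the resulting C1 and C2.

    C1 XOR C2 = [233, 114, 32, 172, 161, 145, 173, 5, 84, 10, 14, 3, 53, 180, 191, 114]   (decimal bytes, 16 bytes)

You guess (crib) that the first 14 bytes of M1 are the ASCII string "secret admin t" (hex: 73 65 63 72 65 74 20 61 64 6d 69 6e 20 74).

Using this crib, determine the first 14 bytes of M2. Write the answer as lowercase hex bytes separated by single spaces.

Since C1 ⊕ C2 = M1 ⊕ M2, XORing with the guessed M1 bytes yields the corresponding M2 bytes: M2 = (C1 ⊕ C2) ⊕ M1.
byte 0: 11101001 ^ 01110011 = 10011010
byte 1: 01110010 ^ 01100101 = 00010111
byte 2: 00100000 ^ 01100011 = 01000011
byte 3: 10101100 ^ 01110010 = 11011110
byte 4: 10100001 ^ 01100101 = 11000100
byte 5: 10010001 ^ 01110100 = 11100101
byte 6: 10101101 ^ 00100000 = 10001101
byte 7: 00000101 ^ 01100001 = 01100100
byte 8: 01010100 ^ 01100100 = 00110000
byte 9: 00001010 ^ 01101101 = 01100111
byte 10: 00001110 ^ 01101001 = 01100111
byte 11: 00000011 ^ 01101110 = 01101101
byte 12: 00110101 ^ 00100000 = 00010101
byte 13: 10110100 ^ 01110100 = 11000000

9a 17 43 de c4 e5 8d 64 30 67 67 6d 15 c0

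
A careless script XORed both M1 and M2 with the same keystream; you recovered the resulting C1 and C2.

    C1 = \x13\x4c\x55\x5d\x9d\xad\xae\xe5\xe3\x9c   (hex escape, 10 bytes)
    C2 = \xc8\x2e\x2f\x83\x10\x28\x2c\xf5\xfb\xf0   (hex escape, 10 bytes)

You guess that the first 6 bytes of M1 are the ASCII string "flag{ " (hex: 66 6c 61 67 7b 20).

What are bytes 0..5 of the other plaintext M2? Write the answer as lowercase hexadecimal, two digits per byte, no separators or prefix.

First, C1 ⊕ C2 = (M1 ⊕ K) ⊕ (M2 ⊕ K) = M1 ⊕ M2, so the key drops out. Then M2 = (M1 ⊕ M2) ⊕ M1 over the first 6 bytes.
byte 0: (13 ^ c8) ^ 66 = db ^ 66 = bd
byte 1: (4c ^ 2e) ^ 6c = 62 ^ 6c = 0e
byte 2: (55 ^ 2f) ^ 61 = 7a ^ 61 = 1b
byte 3: (5d ^ 83) ^ 67 = de ^ 67 = b9
byte 4: (9d ^ 10) ^ 7b = 8d ^ 7b = f6
byte 5: (ad ^ 28) ^ 20 = 85 ^ 20 = a5

bd0e1bb9f6a5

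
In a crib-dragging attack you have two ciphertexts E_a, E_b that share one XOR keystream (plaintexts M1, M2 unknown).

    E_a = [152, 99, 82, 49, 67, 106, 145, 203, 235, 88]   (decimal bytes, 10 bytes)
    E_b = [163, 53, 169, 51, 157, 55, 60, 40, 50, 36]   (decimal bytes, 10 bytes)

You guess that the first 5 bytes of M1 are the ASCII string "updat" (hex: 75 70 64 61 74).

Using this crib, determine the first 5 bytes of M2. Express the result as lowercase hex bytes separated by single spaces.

4e 26 9f 63 aa

First, E_a ⊕ E_b = (M1 ⊕ K) ⊕ (M2 ⊕ K) = M1 ⊕ M2, so the key drops out. Then M2 = (M1 ⊕ M2) ⊕ M1 over the first 5 bytes.
byte 0: (98 XOR a3) XOR 75 = 3b XOR 75 = 4e
byte 1: (63 XOR 35) XOR 70 = 56 XOR 70 = 26
byte 2: (52 XOR a9) XOR 64 = fb XOR 64 = 9f
byte 3: (31 XOR 33) XOR 61 = 02 XOR 61 = 63
byte 4: (43 XOR 9d) XOR 74 = de XOR 74 = aa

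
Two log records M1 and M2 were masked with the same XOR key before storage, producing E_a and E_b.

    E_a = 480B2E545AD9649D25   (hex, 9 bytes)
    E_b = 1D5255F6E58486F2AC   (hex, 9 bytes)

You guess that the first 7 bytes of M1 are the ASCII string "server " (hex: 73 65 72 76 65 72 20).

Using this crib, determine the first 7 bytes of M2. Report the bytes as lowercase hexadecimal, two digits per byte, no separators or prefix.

263c09d4da2fc2

First, E_a ⊕ E_b = (M1 ⊕ K) ⊕ (M2 ⊕ K) = M1 ⊕ M2, so the key drops out. Then M2 = (M1 ⊕ M2) ⊕ M1 over the first 7 bytes.
byte 0: (48 ^ 1d) ^ 73 = 55 ^ 73 = 26
byte 1: (0b ^ 52) ^ 65 = 59 ^ 65 = 3c
byte 2: (2e ^ 55) ^ 72 = 7b ^ 72 = 09
byte 3: (54 ^ f6) ^ 76 = a2 ^ 76 = d4
byte 4: (5a ^ e5) ^ 65 = bf ^ 65 = da
byte 5: (d9 ^ 84) ^ 72 = 5d ^ 72 = 2f
byte 6: (64 ^ 86) ^ 20 = e2 ^ 20 = c2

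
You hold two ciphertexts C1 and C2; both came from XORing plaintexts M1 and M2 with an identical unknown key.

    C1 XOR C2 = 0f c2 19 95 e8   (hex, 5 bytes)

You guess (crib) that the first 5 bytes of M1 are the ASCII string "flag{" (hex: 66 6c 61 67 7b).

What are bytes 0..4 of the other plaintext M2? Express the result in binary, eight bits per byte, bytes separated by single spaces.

Since C1 ⊕ C2 = M1 ⊕ M2, XORing with the guessed M1 bytes yields the corresponding M2 bytes: M2 = (C1 ⊕ C2) ⊕ M1.
byte 0: 00001111 xor 01100110 = 01101001
byte 1: 11000010 xor 01101100 = 10101110
byte 2: 00011001 xor 01100001 = 01111000
byte 3: 10010101 xor 01100111 = 11110010
byte 4: 11101000 xor 01111011 = 10010011

01101001 10101110 01111000 11110010 10010011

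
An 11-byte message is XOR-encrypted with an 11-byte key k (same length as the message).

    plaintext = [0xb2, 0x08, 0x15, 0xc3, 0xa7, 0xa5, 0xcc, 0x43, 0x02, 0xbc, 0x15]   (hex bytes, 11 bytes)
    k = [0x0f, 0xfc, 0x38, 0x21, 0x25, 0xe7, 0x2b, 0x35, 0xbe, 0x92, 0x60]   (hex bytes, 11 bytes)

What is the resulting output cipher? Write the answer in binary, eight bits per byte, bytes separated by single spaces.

XOR is its own inverse, so applying the key byte-wise gives the result directly.
byte 0: b2 XOR 0f = bd
byte 1: 08 XOR fc = f4
byte 2: 15 XOR 38 = 2d
byte 3: c3 XOR 21 = e2
byte 4: a7 XOR 25 = 82
byte 5: a5 XOR e7 = 42
byte 6: cc XOR 2b = e7
byte 7: 43 XOR 35 = 76
byte 8: 02 XOR be = bc
byte 9: bc XOR 92 = 2e
byte 10: 15 XOR 60 = 75

10111101 11110100 00101101 11100010 10000010 01000010 11100111 01110110 10111100 00101110 01110101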